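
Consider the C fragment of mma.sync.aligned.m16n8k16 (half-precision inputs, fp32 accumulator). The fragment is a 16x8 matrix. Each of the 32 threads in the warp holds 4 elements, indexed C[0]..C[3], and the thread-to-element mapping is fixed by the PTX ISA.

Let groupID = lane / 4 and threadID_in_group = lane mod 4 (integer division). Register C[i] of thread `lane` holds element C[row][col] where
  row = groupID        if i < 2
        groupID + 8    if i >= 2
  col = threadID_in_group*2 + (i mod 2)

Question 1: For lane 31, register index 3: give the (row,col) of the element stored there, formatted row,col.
15,7

L=31->g=31>>2=7, t=31&3=3
[3]->row 7+8=15  col 3·2+1=7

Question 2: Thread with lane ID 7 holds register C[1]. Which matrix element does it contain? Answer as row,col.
1,7

L=7->gid=7>>2=1, tid=7&3=3
[1]->row 1+0=1  col 3·2+1=7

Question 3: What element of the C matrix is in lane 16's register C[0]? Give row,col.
L=16⇒gr=16>>2=4, th=16&3=0
[0]⇒row 4+0=4  col 0·2+0=0

4,0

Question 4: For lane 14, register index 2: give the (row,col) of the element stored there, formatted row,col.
11,4

lane 14: gr=3 (14/4), th=2 (14%4)
i=2: r=3+8=11, c=2*2+0=4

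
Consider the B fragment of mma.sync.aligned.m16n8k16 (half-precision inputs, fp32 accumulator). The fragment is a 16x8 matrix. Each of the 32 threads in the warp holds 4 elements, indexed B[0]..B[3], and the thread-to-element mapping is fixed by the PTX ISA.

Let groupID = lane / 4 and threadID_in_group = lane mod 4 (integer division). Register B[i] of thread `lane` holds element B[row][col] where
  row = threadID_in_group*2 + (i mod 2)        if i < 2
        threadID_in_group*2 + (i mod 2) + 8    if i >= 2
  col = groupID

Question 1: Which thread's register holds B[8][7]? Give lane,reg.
28,2

c=7->g=7  r=8->rb=1,t=0,b0=0
L=7*4+0=28  i=1*2+0=2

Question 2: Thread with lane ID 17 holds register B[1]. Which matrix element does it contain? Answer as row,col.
3,4

17: gr=4,th=1
[1] (1*2+1+0,4) = (3,4)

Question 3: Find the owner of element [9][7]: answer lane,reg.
28,3

c:7=>grp=7  r:9=>rB=1,tig=0,lo=1
L=7*4+0=28  i=1*2+1=3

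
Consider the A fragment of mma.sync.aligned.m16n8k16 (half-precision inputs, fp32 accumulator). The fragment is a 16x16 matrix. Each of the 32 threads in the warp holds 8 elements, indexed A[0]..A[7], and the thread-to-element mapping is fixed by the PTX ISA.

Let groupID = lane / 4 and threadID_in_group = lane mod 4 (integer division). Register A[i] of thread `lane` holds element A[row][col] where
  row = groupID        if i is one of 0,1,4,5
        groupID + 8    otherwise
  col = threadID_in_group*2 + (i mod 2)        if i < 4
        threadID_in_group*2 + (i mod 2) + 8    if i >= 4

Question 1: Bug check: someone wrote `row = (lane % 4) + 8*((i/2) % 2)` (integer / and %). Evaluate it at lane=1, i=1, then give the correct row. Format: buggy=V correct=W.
`(lane % 4) + 8*((i/2) % 2)`[1,1]⇒1
lane 1: gr=0 (1/4), th=1 (1%4)
i=1: r=0+0=0, c=1*2+1+0=3
row: 1 vs 0

buggy=1 correct=0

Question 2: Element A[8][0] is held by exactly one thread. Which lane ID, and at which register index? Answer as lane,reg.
r:8=>grp=0,rB=1  c:0=>cB=0,tig=0,lo=0
L=0*4+0=0  i=0*4+1*2+0=2

0,2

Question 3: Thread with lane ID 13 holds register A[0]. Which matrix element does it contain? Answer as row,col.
3,2

lane 13->13/4=3, 13 mod 4=1
i=0  r:3+0->3  c:2·1+0+0->2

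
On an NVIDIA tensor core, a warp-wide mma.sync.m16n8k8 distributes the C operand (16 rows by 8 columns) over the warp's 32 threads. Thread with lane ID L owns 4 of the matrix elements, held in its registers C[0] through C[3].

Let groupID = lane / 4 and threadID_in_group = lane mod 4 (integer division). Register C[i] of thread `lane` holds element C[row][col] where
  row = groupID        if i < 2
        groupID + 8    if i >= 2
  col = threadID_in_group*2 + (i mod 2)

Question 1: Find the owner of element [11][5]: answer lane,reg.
r: 11->gid=3,r8=1  c: 5->tid=2,i&1=1
L=3*4+2=14  i=1*2+1=3

14,3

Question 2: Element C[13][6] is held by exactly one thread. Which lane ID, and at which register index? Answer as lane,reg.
r=13⇒gr=5,Rb=1  c=6⇒th=3,odd=0
L=5*4+3=23  i=1*2+0=2

23,2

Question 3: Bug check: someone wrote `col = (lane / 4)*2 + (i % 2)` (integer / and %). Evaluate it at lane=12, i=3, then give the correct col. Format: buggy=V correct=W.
buggy=7 correct=1

`(lane / 4)*2 + (i % 2)`[12,3]⇒7
lane 12⇒12/4=3, 12 mod 4=0
i=3  r:3+8⇒11  c:2·0+1⇒1
col: 7 vs 1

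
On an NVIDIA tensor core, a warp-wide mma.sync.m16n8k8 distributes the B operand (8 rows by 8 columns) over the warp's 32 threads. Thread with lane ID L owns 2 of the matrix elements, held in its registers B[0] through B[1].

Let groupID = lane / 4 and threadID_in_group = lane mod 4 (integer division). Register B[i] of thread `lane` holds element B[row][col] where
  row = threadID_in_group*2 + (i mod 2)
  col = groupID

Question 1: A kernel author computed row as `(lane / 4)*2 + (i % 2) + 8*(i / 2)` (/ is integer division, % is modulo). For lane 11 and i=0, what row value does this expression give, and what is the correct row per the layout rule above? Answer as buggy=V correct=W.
`(lane / 4)*2 + (i % 2) + 8*(i / 2)`[11,0]=>4
lane 11: grp=2 (11/4), tig=3 (11%4)
i=0: r=3*2+0=6, c=grp=2
row: 4 vs 6

buggy=4 correct=6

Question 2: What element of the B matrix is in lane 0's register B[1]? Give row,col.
lane 0: G=0 (0/4), T=0 (0%4)
i=1: r=0*2+1=1, c=G=0

1,0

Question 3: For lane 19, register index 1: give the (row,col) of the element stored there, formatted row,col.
7,4

lane 19⇒19/4=4, 19 mod 4=3
i=1  r:2·3+1⇒7  c:4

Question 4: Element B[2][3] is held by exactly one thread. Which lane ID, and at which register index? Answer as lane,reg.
13,0

c: 3->gid=3  r: 2->tid=1,i&1=0
L=3*4+1=13  i=0=0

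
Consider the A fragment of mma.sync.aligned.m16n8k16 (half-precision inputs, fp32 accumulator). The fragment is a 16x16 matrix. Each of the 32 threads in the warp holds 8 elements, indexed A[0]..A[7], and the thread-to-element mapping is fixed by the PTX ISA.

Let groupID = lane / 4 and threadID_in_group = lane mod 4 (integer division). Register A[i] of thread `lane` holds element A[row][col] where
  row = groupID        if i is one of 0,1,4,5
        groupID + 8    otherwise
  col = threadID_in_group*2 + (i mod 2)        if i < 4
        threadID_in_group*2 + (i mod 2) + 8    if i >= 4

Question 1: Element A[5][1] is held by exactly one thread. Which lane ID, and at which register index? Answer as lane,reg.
20,1

r=5->g=5,rb=0  c=1->cb=0,t=0,b0=1
L=5*4+0=20  i=0*4+0*2+1=1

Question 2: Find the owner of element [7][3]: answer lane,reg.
29,1

r: 7->gid=7,r8=0  c: 3->c8=0,tid=1,i&1=1
L=7*4+1=29  i=0*4+0*2+1=1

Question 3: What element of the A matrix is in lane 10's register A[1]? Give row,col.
2,5

10: g=2,t=2
[1] (2+0,2*2+1+0) = (2,5)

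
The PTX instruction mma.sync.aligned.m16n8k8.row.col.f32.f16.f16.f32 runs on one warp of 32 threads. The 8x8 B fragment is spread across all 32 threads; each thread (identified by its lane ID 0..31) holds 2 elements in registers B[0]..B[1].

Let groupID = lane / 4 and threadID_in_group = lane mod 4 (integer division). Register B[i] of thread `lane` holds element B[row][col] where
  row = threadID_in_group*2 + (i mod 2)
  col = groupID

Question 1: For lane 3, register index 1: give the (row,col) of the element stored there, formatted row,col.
7,0

lane 3: gid=0 (3/4), tid=3 (3%4)
i=1: r=3*2+1=7, c=gid=0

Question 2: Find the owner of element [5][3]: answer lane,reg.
c=3→G=3  r=5→T=2,p=1
L=3*4+2=14  i=1=1

14,1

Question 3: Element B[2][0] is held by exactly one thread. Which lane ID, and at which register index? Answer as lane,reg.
c: 0->gid=0  r: 2->tid=1,i&1=0
L=0*4+1=1  i=0=0

1,0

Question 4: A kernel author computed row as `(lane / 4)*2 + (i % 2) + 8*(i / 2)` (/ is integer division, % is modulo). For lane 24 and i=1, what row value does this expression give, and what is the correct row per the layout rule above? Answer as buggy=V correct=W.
`(lane / 4)*2 + (i % 2) + 8*(i / 2)`[24,1]→13
lane 24: G=6 (24/4), T=0 (24%4)
i=1: r=0*2+1=1, c=G=6
row: 13 vs 1

buggy=13 correct=1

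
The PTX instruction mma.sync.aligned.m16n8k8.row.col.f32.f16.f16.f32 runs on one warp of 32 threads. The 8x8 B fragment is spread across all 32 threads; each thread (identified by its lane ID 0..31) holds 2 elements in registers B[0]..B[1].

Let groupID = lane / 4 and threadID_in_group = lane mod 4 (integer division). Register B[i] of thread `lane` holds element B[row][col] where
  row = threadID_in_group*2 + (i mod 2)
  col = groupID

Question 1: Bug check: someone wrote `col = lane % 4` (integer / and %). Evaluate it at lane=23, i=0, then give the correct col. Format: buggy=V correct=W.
buggy=3 correct=5

`lane % 4`[23,0]->3
lane 23: gid=5 (23/4), tid=3 (23%4)
i=0: r=3*2+0=6, c=gid=5
col: 3 vs 5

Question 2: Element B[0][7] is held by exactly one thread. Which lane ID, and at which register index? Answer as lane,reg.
c=7->g=7  r=0->t=0,b0=0
L=7*4+0=28  i=0=0

28,0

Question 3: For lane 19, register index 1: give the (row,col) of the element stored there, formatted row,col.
7,4

L=19⇒gr=19>>2=4, th=19&3=3
[1]⇒row 3·2+1=7  col gr=4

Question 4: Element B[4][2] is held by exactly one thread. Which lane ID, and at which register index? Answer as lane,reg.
c=2⇒gr=2  r=4⇒th=2,odd=0
L=2*4+2=10  i=0=0

10,0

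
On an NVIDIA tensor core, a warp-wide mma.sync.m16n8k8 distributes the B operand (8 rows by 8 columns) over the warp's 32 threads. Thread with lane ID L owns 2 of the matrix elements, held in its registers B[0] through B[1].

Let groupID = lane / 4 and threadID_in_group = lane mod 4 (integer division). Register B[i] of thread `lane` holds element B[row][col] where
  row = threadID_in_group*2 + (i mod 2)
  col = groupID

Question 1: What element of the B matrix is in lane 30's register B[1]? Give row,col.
5,7

lane 30->30/4=7, 30 mod 4=2
i=1  r:2·2+1->5  c:7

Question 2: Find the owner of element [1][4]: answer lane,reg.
16,1

c=4->g=4  r=1->t=0,b0=1
L=4*4+0=16  i=1=1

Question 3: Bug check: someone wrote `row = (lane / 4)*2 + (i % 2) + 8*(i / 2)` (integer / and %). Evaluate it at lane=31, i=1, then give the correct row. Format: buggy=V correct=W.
buggy=15 correct=7

`(lane / 4)*2 + (i % 2) + 8*(i / 2)`[31,1]→15
L=31→G=31>>2=7, T=31&3=3
[1]→row 3·2+1=7  col G=7
row: 15 vs 7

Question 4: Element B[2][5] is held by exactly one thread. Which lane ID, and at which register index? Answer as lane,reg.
c:5=>grp=5  r:2=>tig=1,lo=0
L=5*4+1=21  i=0=0

21,0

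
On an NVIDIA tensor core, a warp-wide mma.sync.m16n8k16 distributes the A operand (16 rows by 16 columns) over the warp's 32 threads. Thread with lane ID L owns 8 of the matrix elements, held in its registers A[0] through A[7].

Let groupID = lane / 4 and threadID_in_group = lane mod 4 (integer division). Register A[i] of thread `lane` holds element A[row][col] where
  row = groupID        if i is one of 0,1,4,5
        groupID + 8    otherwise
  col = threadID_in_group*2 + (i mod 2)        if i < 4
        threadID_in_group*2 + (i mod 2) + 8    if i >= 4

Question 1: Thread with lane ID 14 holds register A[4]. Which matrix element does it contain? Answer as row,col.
3,12

L=14=>grp=14>>2=3, tig=14&3=2
[4]=>row 3+0=3  col 2·2+0+8=12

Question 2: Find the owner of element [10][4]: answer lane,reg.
r:10=>grp=2,rB=1  c:4=>cB=0,tig=2,lo=0
L=2*4+2=10  i=0*4+1*2+0=2

10,2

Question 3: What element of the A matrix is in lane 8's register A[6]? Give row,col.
lane 8->8/4=2, 8 mod 4=0
i=6  r:2+8->10  c:2·0+0+8->8

10,8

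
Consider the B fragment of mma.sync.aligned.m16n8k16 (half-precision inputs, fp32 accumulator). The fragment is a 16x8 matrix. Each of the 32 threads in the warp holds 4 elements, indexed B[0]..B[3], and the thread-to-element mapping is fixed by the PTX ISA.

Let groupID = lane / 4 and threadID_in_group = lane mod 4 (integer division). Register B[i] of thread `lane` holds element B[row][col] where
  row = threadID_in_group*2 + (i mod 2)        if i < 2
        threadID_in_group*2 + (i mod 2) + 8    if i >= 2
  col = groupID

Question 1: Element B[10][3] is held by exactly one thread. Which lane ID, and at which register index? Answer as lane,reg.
13,2

c=3→G=3  r=10→rhi=1,T=1,p=0
L=3*4+1=13  i=1*2+0=2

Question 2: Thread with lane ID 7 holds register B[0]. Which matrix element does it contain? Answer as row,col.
6,1

lane 7: gr=1 (7/4), th=3 (7%4)
i=0: r=3*2+0+0=6, c=gr=1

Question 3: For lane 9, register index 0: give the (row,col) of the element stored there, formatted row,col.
L=9⇒gr=9>>2=2, th=9&3=1
[0]⇒row 1·2+0+0=2  col gr=2

2,2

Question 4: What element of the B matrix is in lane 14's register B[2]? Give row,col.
12,3

lane 14=>14/4=3, 14 mod 4=2
i=2  r:2·2+0+8=>12  c:3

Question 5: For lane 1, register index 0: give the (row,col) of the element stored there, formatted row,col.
lane 1: grp=0 (1/4), tig=1 (1%4)
i=0: r=1*2+0+0=2, c=grp=0

2,0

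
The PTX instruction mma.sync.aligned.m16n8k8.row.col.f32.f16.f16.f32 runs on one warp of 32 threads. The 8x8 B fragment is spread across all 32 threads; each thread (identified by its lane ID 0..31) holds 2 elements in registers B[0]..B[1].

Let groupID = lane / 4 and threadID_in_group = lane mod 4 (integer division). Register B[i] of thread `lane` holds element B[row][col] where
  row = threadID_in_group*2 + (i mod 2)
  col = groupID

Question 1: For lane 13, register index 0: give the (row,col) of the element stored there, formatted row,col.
lane 13=>13/4=3, 13 mod 4=1
i=0  r:2·1+0=>2  c:3

2,3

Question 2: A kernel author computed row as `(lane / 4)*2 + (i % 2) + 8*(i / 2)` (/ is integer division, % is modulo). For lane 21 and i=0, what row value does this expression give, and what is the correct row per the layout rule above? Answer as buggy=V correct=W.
`(lane / 4)*2 + (i % 2) + 8*(i / 2)`[21,0]⇒10
21: gr=5,th=1
[0] (1*2+0,5) = (2,5)
row: 10 vs 2

buggy=10 correct=2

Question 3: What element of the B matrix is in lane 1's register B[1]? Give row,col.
3,0

L=1->g=1>>2=0, t=1&3=1
[1]->row 1·2+1=3  col g=0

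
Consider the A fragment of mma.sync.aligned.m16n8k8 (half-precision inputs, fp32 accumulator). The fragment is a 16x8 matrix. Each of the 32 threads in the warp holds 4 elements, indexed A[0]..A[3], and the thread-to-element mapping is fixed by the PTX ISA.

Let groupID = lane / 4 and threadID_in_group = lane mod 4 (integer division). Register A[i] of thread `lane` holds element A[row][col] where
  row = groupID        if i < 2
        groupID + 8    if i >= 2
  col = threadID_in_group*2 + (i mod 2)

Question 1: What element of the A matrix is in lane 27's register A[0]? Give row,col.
lane 27⇒27/4=6, 27 mod 4=3
i=0  r:6+0⇒6  c:2·3+0⇒6

6,6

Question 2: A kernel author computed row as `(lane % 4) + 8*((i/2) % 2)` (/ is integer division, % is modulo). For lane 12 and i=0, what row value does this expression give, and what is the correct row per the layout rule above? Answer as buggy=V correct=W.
`(lane % 4) + 8*((i/2) % 2)`[12,0]⇒0
lane 12: gr=3 (12/4), th=0 (12%4)
i=0: r=3+0=3, c=0*2+0=0
row: 0 vs 3

buggy=0 correct=3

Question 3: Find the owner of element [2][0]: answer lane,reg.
r: 2->gid=2,r8=0  c: 0->tid=0,i&1=0
L=2*4+0=8  i=0*2+0=0

8,0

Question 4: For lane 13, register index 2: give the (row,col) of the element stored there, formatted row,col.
13: gid=3,tid=1
[2] (3+8,1*2+0) = (11,2)

11,2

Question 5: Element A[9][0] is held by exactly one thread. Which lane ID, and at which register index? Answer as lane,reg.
4,2

r: 9->gid=1,r8=1  c: 0->tid=0,i&1=0
L=1*4+0=4  i=1*2+0=2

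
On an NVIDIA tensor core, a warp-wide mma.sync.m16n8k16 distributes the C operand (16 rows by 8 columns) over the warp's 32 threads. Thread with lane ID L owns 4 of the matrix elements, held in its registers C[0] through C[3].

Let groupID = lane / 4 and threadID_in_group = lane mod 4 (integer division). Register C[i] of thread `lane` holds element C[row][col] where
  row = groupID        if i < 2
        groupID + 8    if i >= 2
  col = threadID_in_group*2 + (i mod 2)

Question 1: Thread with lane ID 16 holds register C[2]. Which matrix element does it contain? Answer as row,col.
lane 16->16/4=4, 16 mod 4=0
i=2  r:4+8->12  c:2·0+0->0

12,0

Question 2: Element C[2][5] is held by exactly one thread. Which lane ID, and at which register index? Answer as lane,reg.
10,1

r: 2->gid=2,r8=0  c: 5->tid=2,i&1=1
L=2*4+2=10  i=0*2+1=1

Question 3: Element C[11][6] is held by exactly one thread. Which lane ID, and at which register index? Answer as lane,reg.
15,2

r:11=>grp=3,rB=1  c:6=>tig=3,lo=0
L=3*4+3=15  i=1*2+0=2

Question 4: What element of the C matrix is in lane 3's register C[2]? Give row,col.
8,6

lane 3->3/4=0, 3 mod 4=3
i=2  r:0+8->8  c:2·3+0->6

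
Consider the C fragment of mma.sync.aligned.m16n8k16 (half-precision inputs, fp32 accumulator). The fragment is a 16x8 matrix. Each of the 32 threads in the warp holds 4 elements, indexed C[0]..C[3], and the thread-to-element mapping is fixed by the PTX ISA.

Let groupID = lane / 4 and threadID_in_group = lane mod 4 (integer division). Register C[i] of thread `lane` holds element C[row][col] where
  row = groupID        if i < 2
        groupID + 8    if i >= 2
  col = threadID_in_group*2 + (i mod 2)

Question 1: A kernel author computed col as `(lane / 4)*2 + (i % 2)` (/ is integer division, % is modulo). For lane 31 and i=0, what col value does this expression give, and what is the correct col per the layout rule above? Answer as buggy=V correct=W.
`(lane / 4)*2 + (i % 2)`[31,0]=>14
lane 31: grp=7 (31/4), tig=3 (31%4)
i=0: r=7+0=7, c=3*2+0=6
col: 14 vs 6

buggy=14 correct=6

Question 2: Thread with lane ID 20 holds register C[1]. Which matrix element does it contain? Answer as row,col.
lane 20=>20/4=5, 20 mod 4=0
i=1  r:5+0=>5  c:2·0+1=>1

5,1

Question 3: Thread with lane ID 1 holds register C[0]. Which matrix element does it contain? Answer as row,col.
lane 1=>1/4=0, 1 mod 4=1
i=0  r:0+0=>0  c:2·1+0=>2

0,2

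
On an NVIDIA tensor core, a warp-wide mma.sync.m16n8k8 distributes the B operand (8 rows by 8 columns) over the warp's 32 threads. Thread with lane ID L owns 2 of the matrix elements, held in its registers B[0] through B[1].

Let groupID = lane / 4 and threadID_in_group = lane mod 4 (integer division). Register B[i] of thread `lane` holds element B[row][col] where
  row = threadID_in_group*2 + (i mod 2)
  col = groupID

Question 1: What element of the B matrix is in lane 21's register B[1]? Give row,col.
lane 21: G=5 (21/4), T=1 (21%4)
i=1: r=1*2+1=3, c=G=5

3,5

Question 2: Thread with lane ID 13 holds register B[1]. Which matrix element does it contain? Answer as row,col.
13: G=3,T=1
[1] (1*2+1,3) = (3,3)

3,3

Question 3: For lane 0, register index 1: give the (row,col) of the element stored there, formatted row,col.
1,0

0: G=0,T=0
[1] (0*2+1,0) = (1,0)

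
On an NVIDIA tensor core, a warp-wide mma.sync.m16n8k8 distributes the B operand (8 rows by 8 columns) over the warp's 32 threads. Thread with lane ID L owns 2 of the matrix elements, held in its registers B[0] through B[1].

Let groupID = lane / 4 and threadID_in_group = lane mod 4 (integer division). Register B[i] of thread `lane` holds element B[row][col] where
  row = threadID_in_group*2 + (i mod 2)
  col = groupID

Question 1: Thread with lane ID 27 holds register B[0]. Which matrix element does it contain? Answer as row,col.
lane 27->27/4=6, 27 mod 4=3
i=0  r:2·3+0->6  c:6

6,6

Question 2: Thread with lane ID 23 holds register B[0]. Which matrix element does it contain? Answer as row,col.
lane 23: gid=5 (23/4), tid=3 (23%4)
i=0: r=3*2+0=6, c=gid=5

6,5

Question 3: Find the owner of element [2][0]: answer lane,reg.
1,0

c=0⇒gr=0  r=2⇒th=1,odd=0
L=0*4+1=1  i=0=0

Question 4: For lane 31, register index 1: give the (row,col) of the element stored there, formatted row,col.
lane 31: grp=7 (31/4), tig=3 (31%4)
i=1: r=3*2+1=7, c=grp=7

7,7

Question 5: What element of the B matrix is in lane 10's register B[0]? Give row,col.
4,2

10: G=2,T=2
[0] (2*2+0,2) = (4,2)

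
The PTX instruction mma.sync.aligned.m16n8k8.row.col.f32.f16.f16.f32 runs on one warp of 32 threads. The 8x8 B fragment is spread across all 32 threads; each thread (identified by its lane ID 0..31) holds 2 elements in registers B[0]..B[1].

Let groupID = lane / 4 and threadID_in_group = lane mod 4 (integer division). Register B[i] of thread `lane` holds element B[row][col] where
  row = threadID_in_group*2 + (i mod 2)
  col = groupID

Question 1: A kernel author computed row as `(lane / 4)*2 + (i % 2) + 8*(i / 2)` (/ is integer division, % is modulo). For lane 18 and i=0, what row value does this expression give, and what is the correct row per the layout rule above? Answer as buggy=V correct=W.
`(lane / 4)*2 + (i % 2) + 8*(i / 2)`[18,0]->8
L=18->g=18>>2=4, t=18&3=2
[0]->row 2·2+0=4  col g=4
row: 8 vs 4

buggy=8 correct=4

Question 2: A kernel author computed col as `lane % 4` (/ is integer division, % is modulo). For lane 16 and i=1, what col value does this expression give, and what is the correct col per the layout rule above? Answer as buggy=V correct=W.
`lane % 4`[16,1]⇒0
lane 16⇒16/4=4, 16 mod 4=0
i=1  r:2·0+1⇒1  c:4
col: 0 vs 4

buggy=0 correct=4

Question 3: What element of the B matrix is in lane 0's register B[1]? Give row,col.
L=0->gid=0>>2=0, tid=0&3=0
[1]->row 0·2+1=1  col gid=0

1,0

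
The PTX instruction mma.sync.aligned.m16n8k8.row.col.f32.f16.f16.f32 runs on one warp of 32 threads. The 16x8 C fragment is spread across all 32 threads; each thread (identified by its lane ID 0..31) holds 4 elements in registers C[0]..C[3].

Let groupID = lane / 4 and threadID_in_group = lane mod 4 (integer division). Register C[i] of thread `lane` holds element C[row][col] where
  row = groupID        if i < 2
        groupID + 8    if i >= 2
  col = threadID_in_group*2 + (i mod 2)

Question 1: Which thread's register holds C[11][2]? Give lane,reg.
13,2

r:11=>grp=3,rB=1  c:2=>tig=1,lo=0
L=3*4+1=13  i=1*2+0=2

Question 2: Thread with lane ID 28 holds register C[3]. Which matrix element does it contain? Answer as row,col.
lane 28: gr=7 (28/4), th=0 (28%4)
i=3: r=7+8=15, c=0*2+1=1

15,1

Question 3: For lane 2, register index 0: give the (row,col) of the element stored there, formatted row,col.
0,4

L=2->g=2>>2=0, t=2&3=2
[0]->row 0+0=0  col 2·2+0=4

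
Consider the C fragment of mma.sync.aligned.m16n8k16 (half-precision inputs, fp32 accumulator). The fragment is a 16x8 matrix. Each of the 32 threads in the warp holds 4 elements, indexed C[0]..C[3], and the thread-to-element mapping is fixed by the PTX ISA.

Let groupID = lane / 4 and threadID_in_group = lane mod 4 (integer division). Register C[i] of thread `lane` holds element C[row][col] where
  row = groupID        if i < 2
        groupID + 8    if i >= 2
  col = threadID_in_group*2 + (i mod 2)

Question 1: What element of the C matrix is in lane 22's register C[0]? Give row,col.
5,4

L=22->g=22>>2=5, t=22&3=2
[0]->row 5+0=5  col 2·2+0=4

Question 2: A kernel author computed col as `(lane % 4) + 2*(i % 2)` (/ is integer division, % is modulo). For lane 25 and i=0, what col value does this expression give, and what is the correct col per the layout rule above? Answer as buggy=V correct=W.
`(lane % 4) + 2*(i % 2)`[25,0]->1
lane 25: g=6 (25/4), t=1 (25%4)
i=0: r=6+0=6, c=1*2+0=2
col: 1 vs 2

buggy=1 correct=2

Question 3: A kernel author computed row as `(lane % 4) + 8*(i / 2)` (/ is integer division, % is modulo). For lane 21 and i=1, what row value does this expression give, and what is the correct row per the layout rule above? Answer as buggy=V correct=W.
`(lane % 4) + 8*(i / 2)`[21,1]->1
lane 21: g=5 (21/4), t=1 (21%4)
i=1: r=5+0=5, c=1*2+1=3
row: 1 vs 5

buggy=1 correct=5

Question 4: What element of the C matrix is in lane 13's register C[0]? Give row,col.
13: grp=3,tig=1
[0] (3+0,1*2+0) = (3,2)

3,2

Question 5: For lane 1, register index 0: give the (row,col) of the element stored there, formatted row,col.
0,2

L=1→G=1>>2=0, T=1&3=1
[0]→row 0+0=0  col 1·2+0=2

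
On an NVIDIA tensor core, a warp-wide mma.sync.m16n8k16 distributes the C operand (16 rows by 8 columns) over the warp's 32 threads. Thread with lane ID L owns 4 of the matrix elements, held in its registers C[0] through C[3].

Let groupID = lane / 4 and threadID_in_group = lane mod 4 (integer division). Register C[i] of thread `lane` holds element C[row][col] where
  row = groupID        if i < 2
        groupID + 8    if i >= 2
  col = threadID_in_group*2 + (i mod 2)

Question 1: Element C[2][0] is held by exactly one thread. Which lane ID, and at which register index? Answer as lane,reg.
r=2⇒gr=2,Rb=0  c=0⇒th=0,odd=0
L=2*4+0=8  i=0*2+0=0

8,0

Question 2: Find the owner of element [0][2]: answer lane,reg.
1,0

r=0->g=0,rb=0  c=2->t=1,b0=0
L=0*4+1=1  i=0*2+0=0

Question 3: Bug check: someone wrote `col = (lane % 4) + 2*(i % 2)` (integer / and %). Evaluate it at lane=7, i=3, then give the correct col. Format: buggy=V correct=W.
buggy=5 correct=7

`(lane % 4) + 2*(i % 2)`[7,3]->5
lane 7: g=1 (7/4), t=3 (7%4)
i=3: r=1+8=9, c=3*2+1=7
col: 5 vs 7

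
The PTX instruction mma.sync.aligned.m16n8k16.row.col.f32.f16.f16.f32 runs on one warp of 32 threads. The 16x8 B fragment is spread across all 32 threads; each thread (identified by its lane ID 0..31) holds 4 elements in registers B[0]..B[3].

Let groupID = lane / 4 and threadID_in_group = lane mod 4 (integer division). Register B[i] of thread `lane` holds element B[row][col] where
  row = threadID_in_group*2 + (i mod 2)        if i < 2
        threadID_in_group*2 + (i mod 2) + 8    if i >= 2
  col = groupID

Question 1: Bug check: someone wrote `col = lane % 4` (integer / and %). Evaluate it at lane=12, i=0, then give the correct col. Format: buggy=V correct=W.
`lane % 4`[12,0]->0
lane 12: gid=3 (12/4), tid=0 (12%4)
i=0: r=0*2+0+0=0, c=gid=3
col: 0 vs 3

buggy=0 correct=3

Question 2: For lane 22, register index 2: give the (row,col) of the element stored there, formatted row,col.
12,5

lane 22→22/4=5, 22 mod 4=2
i=2  r:2·2+0+8→12  c:5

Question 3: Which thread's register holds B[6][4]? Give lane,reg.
19,0

c=4⇒gr=4  r=6⇒Rb=0,th=3,odd=0
L=4*4+3=19  i=0*2+0=0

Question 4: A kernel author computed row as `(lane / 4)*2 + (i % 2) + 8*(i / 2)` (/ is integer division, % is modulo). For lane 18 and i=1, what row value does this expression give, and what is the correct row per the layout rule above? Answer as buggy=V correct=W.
buggy=9 correct=5

`(lane / 4)*2 + (i % 2) + 8*(i / 2)`[18,1]⇒9
18: gr=4,th=2
[1] (2*2+1+0,4) = (5,4)
row: 9 vs 5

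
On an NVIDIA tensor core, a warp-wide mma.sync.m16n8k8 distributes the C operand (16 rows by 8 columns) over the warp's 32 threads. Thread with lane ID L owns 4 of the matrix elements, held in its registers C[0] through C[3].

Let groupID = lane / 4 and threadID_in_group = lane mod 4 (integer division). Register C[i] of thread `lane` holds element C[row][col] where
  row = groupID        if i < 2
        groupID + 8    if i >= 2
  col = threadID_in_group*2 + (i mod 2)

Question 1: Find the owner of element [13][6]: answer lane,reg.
r: 13->gid=5,r8=1  c: 6->tid=3,i&1=0
L=5*4+3=23  i=1*2+0=2

23,2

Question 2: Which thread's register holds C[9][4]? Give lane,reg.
6,2

r=9→G=1,rhi=1  c=4→T=2,p=0
L=1*4+2=6  i=1*2+0=2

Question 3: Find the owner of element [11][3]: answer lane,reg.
13,3

r: 11->gid=3,r8=1  c: 3->tid=1,i&1=1
L=3*4+1=13  i=1*2+1=3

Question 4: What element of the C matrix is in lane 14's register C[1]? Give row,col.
3,5

lane 14->14/4=3, 14 mod 4=2
i=1  r:3+0->3  c:2·2+1->5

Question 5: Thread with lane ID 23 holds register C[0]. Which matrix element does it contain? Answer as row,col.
5,6

lane 23->23/4=5, 23 mod 4=3
i=0  r:5+0->5  c:2·3+0->6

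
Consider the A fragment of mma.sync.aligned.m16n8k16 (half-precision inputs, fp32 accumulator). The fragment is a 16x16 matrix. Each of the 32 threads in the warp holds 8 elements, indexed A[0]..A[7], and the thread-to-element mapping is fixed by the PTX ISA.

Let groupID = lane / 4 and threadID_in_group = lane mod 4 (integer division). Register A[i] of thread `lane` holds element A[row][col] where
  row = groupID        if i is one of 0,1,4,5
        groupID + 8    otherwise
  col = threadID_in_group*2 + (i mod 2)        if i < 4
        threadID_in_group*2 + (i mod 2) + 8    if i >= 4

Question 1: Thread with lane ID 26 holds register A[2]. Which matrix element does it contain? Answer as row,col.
26: G=6,T=2
[2] (6+8,2*2+0+0) = (14,4)

14,4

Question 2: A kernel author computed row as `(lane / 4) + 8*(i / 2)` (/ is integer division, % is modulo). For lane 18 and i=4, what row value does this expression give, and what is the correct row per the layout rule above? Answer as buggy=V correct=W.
`(lane / 4) + 8*(i / 2)`[18,4]⇒20
L=18⇒gr=18>>2=4, th=18&3=2
[4]⇒row 4+0=4  col 2·2+0+8=12
row: 20 vs 4

buggy=20 correct=4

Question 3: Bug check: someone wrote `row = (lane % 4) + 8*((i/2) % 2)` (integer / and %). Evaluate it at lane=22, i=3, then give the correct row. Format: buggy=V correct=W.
`(lane % 4) + 8*((i/2) % 2)`[22,3]=>10
L=22=>grp=22>>2=5, tig=22&3=2
[3]=>row 5+8=13  col 2·2+1+0=5
row: 10 vs 13

buggy=10 correct=13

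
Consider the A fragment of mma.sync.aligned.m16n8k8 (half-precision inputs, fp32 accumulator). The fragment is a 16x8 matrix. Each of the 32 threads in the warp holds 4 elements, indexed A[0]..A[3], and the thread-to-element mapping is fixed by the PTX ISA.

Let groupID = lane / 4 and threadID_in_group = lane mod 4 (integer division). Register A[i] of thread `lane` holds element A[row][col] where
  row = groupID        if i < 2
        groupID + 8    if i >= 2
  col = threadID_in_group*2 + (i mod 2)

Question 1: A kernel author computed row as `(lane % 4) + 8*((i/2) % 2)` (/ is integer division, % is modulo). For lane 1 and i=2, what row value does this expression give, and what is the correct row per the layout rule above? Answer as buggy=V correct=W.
`(lane % 4) + 8*((i/2) % 2)`[1,2]=>9
L=1=>grp=1>>2=0, tig=1&3=1
[2]=>row 0+8=8  col 1·2+0=2
row: 9 vs 8

buggy=9 correct=8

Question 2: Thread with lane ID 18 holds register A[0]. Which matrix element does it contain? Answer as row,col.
4,4

lane 18->18/4=4, 18 mod 4=2
i=0  r:4+0->4  c:2·2+0->4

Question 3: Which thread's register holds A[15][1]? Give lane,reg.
r=15⇒gr=7,Rb=1  c=1⇒th=0,odd=1
L=7*4+0=28  i=1*2+1=3

28,3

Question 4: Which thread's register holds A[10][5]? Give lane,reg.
r=10→G=2,rhi=1  c=5→T=2,p=1
L=2*4+2=10  i=1*2+1=3

10,3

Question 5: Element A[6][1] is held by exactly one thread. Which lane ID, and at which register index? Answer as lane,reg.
24,1

r=6→G=6,rhi=0  c=1→T=0,p=1
L=6*4+0=24  i=0*2+1=1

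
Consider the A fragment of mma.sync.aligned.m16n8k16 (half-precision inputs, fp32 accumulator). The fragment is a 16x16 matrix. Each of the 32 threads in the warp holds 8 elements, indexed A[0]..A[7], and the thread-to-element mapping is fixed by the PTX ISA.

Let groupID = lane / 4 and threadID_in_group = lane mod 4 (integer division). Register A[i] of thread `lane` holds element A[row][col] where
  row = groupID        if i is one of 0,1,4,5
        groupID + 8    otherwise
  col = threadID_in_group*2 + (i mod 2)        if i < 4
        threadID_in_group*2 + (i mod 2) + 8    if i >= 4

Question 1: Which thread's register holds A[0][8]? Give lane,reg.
r: 0->gid=0,r8=0  c: 8->c8=1,tid=0,i&1=0
L=0*4+0=0  i=1*4+0*2+0=4

0,4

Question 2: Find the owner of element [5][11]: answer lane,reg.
r=5→G=5,rhi=0  c=11→chi=1,T=1,p=1
L=5*4+1=21  i=1*4+0*2+1=5

21,5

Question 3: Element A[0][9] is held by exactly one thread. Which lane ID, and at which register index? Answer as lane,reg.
r=0->g=0,rb=0  c=9->cb=1,t=0,b0=1
L=0*4+0=0  i=1*4+0*2+1=5

0,5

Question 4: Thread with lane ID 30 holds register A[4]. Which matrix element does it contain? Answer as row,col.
7,12

L=30->gid=30>>2=7, tid=30&3=2
[4]->row 7+0=7  col 2·2+0+8=12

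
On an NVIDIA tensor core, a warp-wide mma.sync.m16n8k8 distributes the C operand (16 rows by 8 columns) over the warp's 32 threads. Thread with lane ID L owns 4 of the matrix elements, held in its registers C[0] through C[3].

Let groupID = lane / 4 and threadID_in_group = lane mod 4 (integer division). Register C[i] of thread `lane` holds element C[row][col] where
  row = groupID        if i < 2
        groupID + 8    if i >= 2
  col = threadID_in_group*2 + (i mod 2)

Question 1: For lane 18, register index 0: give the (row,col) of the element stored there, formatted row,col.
4,4

lane 18: G=4 (18/4), T=2 (18%4)
i=0: r=4+0=4, c=2*2+0=4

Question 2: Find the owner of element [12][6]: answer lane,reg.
19,2

r:12=>grp=4,rB=1  c:6=>tig=3,lo=0
L=4*4+3=19  i=1*2+0=2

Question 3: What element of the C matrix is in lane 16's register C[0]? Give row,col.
4,0

lane 16⇒16/4=4, 16 mod 4=0
i=0  r:4+0⇒4  c:2·0+0⇒0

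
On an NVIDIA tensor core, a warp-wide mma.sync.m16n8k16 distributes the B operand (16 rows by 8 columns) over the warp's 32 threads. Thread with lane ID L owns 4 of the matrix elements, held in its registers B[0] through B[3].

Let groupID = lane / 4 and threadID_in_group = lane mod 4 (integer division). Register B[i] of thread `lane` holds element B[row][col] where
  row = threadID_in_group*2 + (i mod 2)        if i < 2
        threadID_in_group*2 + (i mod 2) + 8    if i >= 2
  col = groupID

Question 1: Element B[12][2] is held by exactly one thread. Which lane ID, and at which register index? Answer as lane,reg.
10,2

c: 2->gid=2  r: 12->r8=1,tid=2,i&1=0
L=2*4+2=10  i=1*2+0=2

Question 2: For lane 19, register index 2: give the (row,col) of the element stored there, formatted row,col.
lane 19: gr=4 (19/4), th=3 (19%4)
i=2: r=3*2+0+8=14, c=gr=4

14,4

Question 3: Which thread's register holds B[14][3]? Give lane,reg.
c=3⇒gr=3  r=14⇒Rb=1,th=3,odd=0
L=3*4+3=15  i=1*2+0=2

15,2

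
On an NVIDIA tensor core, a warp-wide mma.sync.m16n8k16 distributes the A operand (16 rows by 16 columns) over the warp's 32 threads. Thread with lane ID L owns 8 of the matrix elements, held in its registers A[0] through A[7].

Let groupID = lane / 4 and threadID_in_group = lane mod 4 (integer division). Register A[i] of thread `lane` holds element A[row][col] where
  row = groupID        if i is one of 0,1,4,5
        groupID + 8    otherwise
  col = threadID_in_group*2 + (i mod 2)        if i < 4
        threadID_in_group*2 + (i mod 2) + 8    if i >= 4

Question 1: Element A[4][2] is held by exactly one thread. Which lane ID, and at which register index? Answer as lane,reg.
17,0

r=4->g=4,rb=0  c=2->cb=0,t=1,b0=0
L=4*4+1=17  i=0*4+0*2+0=0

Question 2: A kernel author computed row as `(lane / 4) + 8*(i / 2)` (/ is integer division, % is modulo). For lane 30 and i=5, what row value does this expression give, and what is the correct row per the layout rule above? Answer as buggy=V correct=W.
`(lane / 4) + 8*(i / 2)`[30,5]->23
lane 30: g=7 (30/4), t=2 (30%4)
i=5: r=7+0=7, c=2*2+1+8=13
row: 23 vs 7

buggy=23 correct=7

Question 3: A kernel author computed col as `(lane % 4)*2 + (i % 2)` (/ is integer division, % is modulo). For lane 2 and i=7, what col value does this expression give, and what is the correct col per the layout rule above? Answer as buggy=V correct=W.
buggy=5 correct=13

`(lane % 4)*2 + (i % 2)`[2,7]→5
L=2→G=2>>2=0, T=2&3=2
[7]→row 0+8=8  col 2·2+1+8=13
col: 5 vs 13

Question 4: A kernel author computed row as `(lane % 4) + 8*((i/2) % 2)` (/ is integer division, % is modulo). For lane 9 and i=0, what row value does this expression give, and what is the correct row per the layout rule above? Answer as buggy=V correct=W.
buggy=1 correct=2

`(lane % 4) + 8*((i/2) % 2)`[9,0]→1
L=9→G=9>>2=2, T=9&3=1
[0]→row 2+0=2  col 1·2+0+0=2
row: 1 vs 2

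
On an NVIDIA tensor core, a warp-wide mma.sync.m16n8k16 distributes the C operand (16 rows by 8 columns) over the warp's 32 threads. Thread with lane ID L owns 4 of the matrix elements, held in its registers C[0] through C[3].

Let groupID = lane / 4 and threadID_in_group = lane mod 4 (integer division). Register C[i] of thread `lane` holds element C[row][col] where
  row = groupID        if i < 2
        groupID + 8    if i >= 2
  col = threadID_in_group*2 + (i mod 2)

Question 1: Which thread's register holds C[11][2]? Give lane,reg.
13,2

r: 11->gid=3,r8=1  c: 2->tid=1,i&1=0
L=3*4+1=13  i=1*2+0=2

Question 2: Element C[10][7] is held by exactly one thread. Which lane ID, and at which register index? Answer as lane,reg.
11,3

r=10→G=2,rhi=1  c=7→T=3,p=1
L=2*4+3=11  i=1*2+1=3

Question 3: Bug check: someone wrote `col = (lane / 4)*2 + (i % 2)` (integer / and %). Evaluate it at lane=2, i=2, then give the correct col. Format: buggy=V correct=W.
`(lane / 4)*2 + (i % 2)`[2,2]->0
L=2->g=2>>2=0, t=2&3=2
[2]->row 0+8=8  col 2·2+0=4
col: 0 vs 4

buggy=0 correct=4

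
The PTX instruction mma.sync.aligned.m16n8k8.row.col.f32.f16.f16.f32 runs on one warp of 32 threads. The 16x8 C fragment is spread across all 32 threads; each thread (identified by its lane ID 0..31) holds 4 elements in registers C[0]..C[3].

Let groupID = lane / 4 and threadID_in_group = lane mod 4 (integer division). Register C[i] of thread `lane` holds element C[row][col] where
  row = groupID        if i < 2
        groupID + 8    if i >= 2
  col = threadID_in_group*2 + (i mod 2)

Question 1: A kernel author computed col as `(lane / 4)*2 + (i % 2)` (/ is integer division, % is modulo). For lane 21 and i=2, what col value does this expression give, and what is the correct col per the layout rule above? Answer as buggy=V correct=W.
`(lane / 4)*2 + (i % 2)`[21,2]=>10
L=21=>grp=21>>2=5, tig=21&3=1
[2]=>row 5+8=13  col 1·2+0=2
col: 10 vs 2

buggy=10 correct=2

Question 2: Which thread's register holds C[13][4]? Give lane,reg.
22,2

r: 13->gid=5,r8=1  c: 4->tid=2,i&1=0
L=5*4+2=22  i=1*2+0=2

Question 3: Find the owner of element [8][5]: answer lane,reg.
r=8→G=0,rhi=1  c=5→T=2,p=1
L=0*4+2=2  i=1*2+1=3

2,3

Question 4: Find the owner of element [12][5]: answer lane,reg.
r=12⇒gr=4,Rb=1  c=5⇒th=2,odd=1
L=4*4+2=18  i=1*2+1=3

18,3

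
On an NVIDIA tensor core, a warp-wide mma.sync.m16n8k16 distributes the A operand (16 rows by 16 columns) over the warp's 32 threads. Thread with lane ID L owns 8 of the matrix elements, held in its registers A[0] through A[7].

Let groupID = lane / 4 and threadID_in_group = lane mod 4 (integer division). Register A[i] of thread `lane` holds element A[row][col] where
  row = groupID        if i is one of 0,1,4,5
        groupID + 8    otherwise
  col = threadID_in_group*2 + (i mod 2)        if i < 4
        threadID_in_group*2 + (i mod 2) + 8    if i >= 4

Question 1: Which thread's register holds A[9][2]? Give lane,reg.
5,2

r=9⇒gr=1,Rb=1  c=2⇒Cb=0,th=1,odd=0
L=1*4+1=5  i=0*4+1*2+0=2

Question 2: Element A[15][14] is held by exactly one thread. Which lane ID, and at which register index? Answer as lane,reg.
r=15⇒gr=7,Rb=1  c=14⇒Cb=1,th=3,odd=0
L=7*4+3=31  i=1*4+1*2+0=6

31,6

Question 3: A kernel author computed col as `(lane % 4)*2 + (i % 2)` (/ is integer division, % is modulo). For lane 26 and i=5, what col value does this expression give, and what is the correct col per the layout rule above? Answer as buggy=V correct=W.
`(lane % 4)*2 + (i % 2)`[26,5]→5
L=26→G=26>>2=6, T=26&3=2
[5]→row 6+0=6  col 2·2+1+8=13
col: 5 vs 13

buggy=5 correct=13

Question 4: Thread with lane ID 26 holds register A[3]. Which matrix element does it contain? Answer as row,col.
14,5

L=26→G=26>>2=6, T=26&3=2
[3]→row 6+8=14  col 2·2+1+0=5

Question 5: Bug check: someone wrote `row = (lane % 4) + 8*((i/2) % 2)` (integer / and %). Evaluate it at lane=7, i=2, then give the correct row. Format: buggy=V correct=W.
`(lane % 4) + 8*((i/2) % 2)`[7,2]->11
7: g=1,t=3
[2] (1+8,3*2+0+0) = (9,6)
row: 11 vs 9

buggy=11 correct=9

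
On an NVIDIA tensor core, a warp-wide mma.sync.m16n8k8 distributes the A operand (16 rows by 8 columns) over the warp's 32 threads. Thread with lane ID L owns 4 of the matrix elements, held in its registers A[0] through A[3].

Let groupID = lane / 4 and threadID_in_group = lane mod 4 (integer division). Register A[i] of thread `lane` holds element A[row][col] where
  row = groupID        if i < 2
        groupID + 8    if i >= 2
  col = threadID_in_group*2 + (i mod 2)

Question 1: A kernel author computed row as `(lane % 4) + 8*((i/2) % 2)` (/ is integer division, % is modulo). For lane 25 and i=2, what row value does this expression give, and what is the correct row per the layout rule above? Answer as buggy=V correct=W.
buggy=9 correct=14

`(lane % 4) + 8*((i/2) % 2)`[25,2]->9
lane 25->25/4=6, 25 mod 4=1
i=2  r:6+8->14  c:2·1+0->2
row: 9 vs 14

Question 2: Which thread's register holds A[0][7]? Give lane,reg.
3,1

r:0=>grp=0,rB=0  c:7=>tig=3,lo=1
L=0*4+3=3  i=0*2+1=1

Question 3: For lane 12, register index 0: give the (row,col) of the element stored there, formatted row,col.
3,0

lane 12: grp=3 (12/4), tig=0 (12%4)
i=0: r=3+0=3, c=0*2+0=0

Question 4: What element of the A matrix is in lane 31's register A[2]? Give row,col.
15,6

lane 31: gr=7 (31/4), th=3 (31%4)
i=2: r=7+8=15, c=3*2+0=6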